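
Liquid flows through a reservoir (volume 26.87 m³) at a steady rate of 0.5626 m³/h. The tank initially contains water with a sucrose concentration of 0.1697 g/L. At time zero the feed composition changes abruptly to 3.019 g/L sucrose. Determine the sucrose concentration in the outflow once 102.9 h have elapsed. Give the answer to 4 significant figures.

Mass balance on the solute (V constant): V dC/dt = Q(C_in − C).
Rewrite as dC/dt + C/τ = C_in/τ, τ = V/Q = 47.7604 h.
Solution: C(t) = C_in + (C₀ − C_in) e^(−t/τ).
C(102.9) = 3.019 + (0.1697 − 3.019)·e^(−102.9/47.7604) = 3.019 + (-2.84930)·0.115961 = 2.68859 g/L.

2.689 g/L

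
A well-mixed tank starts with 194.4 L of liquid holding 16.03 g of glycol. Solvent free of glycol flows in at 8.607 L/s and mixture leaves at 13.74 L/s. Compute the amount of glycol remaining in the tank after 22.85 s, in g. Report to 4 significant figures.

Total volume: dV/dt = Q_in − Q_out = -5.13300 L/s, so V(t) = 194.4 − 5.13300 t and V(22.85) = 77.1109 L.
Species balance (pure solvent in): dm/dt = −Q_out · m/V(t).
Separate: dm/m = −Q_out dt/V(t) ⇒ ln(m/m₀) = −(Q_out/(Q_in−Q_out)) ln(V/V₀).
m = m₀ (V₀/V)^(Q_out/(Q_in−Q_out)) = 16.03 × (194.4/77.1109)^(-2.67680) = 1.34892 g.

1.349 g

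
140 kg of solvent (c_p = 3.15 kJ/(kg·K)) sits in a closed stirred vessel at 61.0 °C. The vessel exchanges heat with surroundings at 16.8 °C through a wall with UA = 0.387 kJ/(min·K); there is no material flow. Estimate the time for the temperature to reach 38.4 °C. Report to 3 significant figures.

816 min

M c_p dT/dt = −UA(T − T_amb).
τ = M c_p/UA = 1139.5 min; T_ss = T_amb = 16.800 °C.
T(t) = T_ss + (T₀ − T_ss)e^(−t/τ); set T = 38.4:
t = −τ ln[(T − T_ss)/(T₀ − T_ss)] = −1139.5 · ln(0.48869) = 815.94 min.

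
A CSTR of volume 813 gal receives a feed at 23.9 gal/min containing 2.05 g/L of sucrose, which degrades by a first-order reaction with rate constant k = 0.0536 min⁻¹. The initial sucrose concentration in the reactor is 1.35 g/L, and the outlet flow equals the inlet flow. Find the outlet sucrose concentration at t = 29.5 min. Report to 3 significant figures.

0.780 g/L

Species balance: V dC/dt = Q C_in − Q C − k V C.
dC/dt = (Q/V) C_in − (Q/V + k) C; effective rate a = Q/V + k = 0.029397 + 0.0536 = 0.082997 min⁻¹.
C_ss = Q C_in/(Q + kV) = 0.72610 g/L; C(t) = C_ss + (C₀ − C_ss) e^(−a t).
C(29.5) = 0.72610 + (0.62390)·e^(−0.082997·29.5) = 0.72610 + (0.62390)·0.086430 = 0.78002 g/L.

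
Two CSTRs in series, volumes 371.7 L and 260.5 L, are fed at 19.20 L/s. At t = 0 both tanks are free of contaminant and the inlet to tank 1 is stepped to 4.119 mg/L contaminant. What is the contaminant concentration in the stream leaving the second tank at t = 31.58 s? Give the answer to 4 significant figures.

2.366 mg/L

Species balance on tank i: dCᵢ/dt = (Cᵢ₋₁ − Cᵢ)/τᵢ with τᵢ = Vᵢ/Q.
τ₁ = 371.7/19.20 = 19.3594 s; τ₂ = 260.5/19.20 = 13.5677 s.
Tank 1: C₁ = C_in(1 − e^(−t/τ₁)). Tank 2 (τ₁ ≠ τ₂): C₂ = C_in[1 − (τ₁ e^(−t/τ₁) − τ₂ e^(−t/τ₂))/(τ₁ − τ₂)].
At t = 31.58: e^(−t/τ₁) = 0.195685, e^(−t/τ₂) = 0.0975310.
C₂ = 4.119·[1 − (19.3594·0.195685 − 13.5677·0.0975310)/(5.79167)] = 4.119·0.574378 = 2.36586 mg/L.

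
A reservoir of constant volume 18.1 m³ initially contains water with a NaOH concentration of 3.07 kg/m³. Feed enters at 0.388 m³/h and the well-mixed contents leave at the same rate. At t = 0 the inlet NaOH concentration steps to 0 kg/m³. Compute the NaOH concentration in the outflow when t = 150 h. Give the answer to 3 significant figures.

0.123 kg/m³

Transient balance on the dissolved component: V dC/dt = Q(C_in − C).
Rewrite as dC/dt + C/τ = C_in/τ, τ = V/Q = 46.649 h.
Solution: C(t) = C_in + (C₀ − C_in) e^(−t/τ).
C(150) = 0 + (3.07 − 0)·e^(−150/46.649) = 0 + (3.0700)·0.040136 = 0.12322 kg/m³.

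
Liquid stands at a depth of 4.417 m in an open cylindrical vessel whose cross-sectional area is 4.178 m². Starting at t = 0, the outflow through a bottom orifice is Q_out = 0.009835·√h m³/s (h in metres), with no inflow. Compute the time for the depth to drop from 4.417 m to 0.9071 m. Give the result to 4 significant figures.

976.4 s

A dh/dt = −Q_out = −0.009835 √h.
This is separable: 2 d(√h)/dt = −0.009835/A, so √h = √h₀ − (0.009835/(2A)) t.
t = 2A(√h₀ − √h)/0.009835 = 2·4.178·(√4.417 − √0.9071)/0.009835
  = 8.35600 × (2.10167 − 0.952418) / 0.009835 = 976.423 s.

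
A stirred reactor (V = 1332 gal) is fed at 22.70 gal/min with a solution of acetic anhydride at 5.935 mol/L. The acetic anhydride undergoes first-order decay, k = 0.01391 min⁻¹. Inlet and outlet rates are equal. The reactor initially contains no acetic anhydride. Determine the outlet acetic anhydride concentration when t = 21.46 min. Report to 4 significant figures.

V dC/dt = Q(C_in − C) − k V C.
This is linear with rate a = Q/V + k = 0.0309520 min⁻¹.
C_ss = Q C_in/(Q + kV) = 3.26778 mol/L; C(t) = C_ss + (C₀ − C_ss) e^(−a t).
C(21.46) = 3.26778 + (-3.26778)·e^(−0.0309520·21.46) = 3.26778 + (-3.26778)·0.514669 = 1.58595 mol/L.

1.586 mol/L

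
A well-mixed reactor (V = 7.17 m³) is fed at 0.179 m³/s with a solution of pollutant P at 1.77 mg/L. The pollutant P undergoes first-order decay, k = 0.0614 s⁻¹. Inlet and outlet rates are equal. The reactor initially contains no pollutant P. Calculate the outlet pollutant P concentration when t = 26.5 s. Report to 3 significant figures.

0.460 mg/L

Species balance: V dC/dt = Q C_in − Q C − k V C.
This is linear with rate a = Q/V + k = 0.086365 s⁻¹.
C_ss = Q C_in/(Q + kV) = 0.51164 mg/L; C(t) = C_ss + (C₀ − C_ss) e^(−a t).
C(26.5) = 0.51164 + (-0.51164)·e^(−0.086365·26.5) = 0.51164 + (-0.51164)·0.10140 = 0.45976 mg/L.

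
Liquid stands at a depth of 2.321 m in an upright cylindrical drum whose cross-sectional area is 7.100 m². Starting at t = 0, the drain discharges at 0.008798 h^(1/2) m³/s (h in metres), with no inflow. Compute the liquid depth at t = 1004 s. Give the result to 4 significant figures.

With no inflow, A dh/dt = −0.008798 √h.
This is separable: 2 d(√h)/dt = −0.008798/A, so √h = √h₀ − (0.008798/(2A)) t.
√h = √2.321 − 0.008798·1004/(2·7.100) = 1.52348 − 0.622056 = 0.901427.
h = 0.901427² = 0.812571 m.

0.8126 m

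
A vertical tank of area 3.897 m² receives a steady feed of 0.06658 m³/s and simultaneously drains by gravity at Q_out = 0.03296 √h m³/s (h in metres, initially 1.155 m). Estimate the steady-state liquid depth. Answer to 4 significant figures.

A dh/dt = Q_in − 0.03296 √h. Steady state requires inflow = outflow:
Q_in = 0.03296 √h_ss ⇒ √h_ss = 0.06658/0.03296 = 2.02002.
h_ss = 2.02002² = 4.08050 m. (Since h₀ = 1.155 m < h_ss, the level will rise toward this value.)

4.080 m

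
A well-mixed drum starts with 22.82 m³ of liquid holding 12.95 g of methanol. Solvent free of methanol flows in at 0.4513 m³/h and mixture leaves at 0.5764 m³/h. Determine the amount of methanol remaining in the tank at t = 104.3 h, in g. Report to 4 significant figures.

0.2601 g

Total volume: dV/dt = Q_in − Q_out = -0.125100 m³/h, so V(t) = 22.82 − 0.125100 t and V(104.3) = 9.77207 m³.
Species balance (pure solvent in): dm/dt = −Q_out · m/V(t).
Separate: dm/m = −Q_out dt/V(t) ⇒ ln(m/m₀) = −(Q_out/(Q_in−Q_out)) ln(V/V₀).
m = m₀ (V₀/V)^(Q_out/(Q_in−Q_out)) = 12.95 × (22.82/9.77207)^(-4.60751) = 0.260129 g.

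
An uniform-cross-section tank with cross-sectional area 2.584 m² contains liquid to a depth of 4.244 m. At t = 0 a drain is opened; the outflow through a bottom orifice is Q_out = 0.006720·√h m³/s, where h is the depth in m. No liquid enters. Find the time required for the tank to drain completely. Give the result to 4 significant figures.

1584 s

Volume balance on the tank: A dh/dt = −0.006720 √h.
∫ h^(−1/2) dh = −(0.006720/A) ∫ dt, giving 2√h = 2√h₀ − (0.006720/A) t.
Set h = 0: 2√h₀ = (0.006720/A) t_empty ⇒ t_empty = 2A√h₀/0.006720.
t_empty = 2·2.584·√4.244/0.006720 = 5.16800·2.06010/0.006720 = 1584.31 s.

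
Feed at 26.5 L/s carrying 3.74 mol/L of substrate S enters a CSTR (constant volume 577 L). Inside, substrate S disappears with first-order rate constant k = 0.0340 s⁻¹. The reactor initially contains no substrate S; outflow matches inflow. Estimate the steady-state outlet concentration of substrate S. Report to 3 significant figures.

2.15 mol/L

V dC/dt = Q(C_in − C) − k V C.
Steady state (dC/dt = 0): C_ss = Q C_in/(Q + kV) = C_in/(1 + kV/Q).
C_ss = 26.5·3.74/(26.5 + 0.0340·577) = 99.110/46.118 = 2.1491 mol/L.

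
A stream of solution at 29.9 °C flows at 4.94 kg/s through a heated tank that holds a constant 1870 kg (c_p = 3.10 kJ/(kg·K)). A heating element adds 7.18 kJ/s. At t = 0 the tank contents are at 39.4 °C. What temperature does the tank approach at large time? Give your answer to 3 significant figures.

30.4 °C

M c_p dT/dt = ṁ c_p (T_in − T) + Q̇.
At steady state dT/dt = 0 ⇒ T_ss = T_in + Q̇/(ṁ c_p) = 29.9 + 7.18/(4.94·3.10) = 30.369 °C.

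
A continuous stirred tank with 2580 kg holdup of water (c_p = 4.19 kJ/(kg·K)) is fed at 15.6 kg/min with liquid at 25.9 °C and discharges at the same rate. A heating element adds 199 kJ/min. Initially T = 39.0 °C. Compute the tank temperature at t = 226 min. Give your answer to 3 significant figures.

31.5 °C

Unsteady energy balance on the tank contents: M c_p dT/dt = ṁ c_p (T_in − T) + 199.
Rearrange: dT/dt = (T_ss − T)/τ with τ = M/ṁ = 165.38 min and T_ss = T_in + Q̇/(ṁ c_p) = 28.944 °C.
Solution: T(t) = T_ss + (T₀ − T_ss) e^(−t/τ).
T(226) = 28.944 + (10.056)·e^(−226/165.38) = 28.944 + (10.056)·0.25499 = 31.509 °C.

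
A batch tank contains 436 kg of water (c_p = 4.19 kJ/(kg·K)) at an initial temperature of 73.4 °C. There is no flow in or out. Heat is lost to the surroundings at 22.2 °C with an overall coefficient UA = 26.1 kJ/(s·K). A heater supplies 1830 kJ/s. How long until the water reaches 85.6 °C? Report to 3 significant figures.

72.5 s

M c_p dT/dt = −UA(T − T_amb) + Q̇.
τ = M c_p/UA = 69.994 s; T_ss = T_amb + Q̇/UA = 22.2 + 1830/26.1 = 92.315 °C.
T(t) = T_ss + (T₀ − T_ss)e^(−t/τ); set T = 85.6:
t = −τ ln[(T − T_ss)/(T₀ − T_ss)] = −69.994 · ln(0.35501) = 72.487 s.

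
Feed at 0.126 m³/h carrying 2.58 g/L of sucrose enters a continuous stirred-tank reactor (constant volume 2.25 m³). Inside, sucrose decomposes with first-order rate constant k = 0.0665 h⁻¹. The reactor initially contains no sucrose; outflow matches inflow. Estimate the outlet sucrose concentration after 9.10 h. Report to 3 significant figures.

0.793 g/L

V dC/dt = Q(C_in − C) − k V C.
dC/dt = (Q/V) C_in − (Q/V + k) C; effective rate a = Q/V + k = 0.056000 + 0.0665 = 0.12250 h⁻¹.
C_ss = Q C_in/(Q + kV) = 1.1794 g/L; C(t) = C_ss + (C₀ − C_ss) e^(−a t).
C(9.10) = 1.1794 + (-1.1794)·e^(−0.12250·9.10) = 1.1794 + (-1.1794)·0.32800 = 0.79258 g/L.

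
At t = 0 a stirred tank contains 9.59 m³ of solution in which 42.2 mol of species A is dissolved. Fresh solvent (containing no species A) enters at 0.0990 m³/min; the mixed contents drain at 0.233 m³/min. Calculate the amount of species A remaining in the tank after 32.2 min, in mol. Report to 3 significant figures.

14.9 mol

Let m(t) be the amount of species A. Volume: V(t) = V₀ + (Q_in − Q_out) t = 9.59 − 0.13400 t; V(32.2) = 5.2752 m³.
Species balance (pure solvent in): dm/dt = −Q_out · m/V(t).
dm/m = −Q_out dt/(V₀ − 0.13400 t); integrating gives ln(m/m₀) = −(Q_out/(Q_in−Q_out)) ln(V/V₀).
m = m₀ (V₀/V)^(Q_out/(Q_in−Q_out)) = 42.2 × (9.59/5.2752)^(-1.7388) = 14.926 mol.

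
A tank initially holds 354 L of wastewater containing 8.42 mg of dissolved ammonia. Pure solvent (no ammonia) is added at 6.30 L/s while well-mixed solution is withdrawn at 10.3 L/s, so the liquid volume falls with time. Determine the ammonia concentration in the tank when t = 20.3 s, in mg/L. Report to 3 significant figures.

Let m(t) be the amount of ammonia. Volume: V(t) = V₀ + (Q_in − Q_out) t = 354 − 4.0000 t; V(20.3) = 272.80 L.
Solute balance: dm/dt = 0 − Q_out C = −Q_out m/V(t).
dm/m = −Q_out dt/(V₀ − 4.0000 t); integrating gives ln(m/m₀) = −(Q_out/(Q_in−Q_out)) ln(V/V₀).
m = m₀ (V₀/V)^(Q_out/(Q_in−Q_out)) = 8.42 × (354/272.80)^(-2.5750) = 4.3046 mg.
C = m/V = 4.3046/272.80 = 0.015779 mg/L.

0.0158 mg/L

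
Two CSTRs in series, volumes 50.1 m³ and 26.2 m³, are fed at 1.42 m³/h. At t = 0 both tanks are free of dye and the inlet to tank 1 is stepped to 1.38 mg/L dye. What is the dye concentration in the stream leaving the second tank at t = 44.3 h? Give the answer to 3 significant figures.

Time constants: τᵢ = Vᵢ/Q for each well-mixed tank.
τ₁ = 50.1/1.42 = 35.282 h; τ₂ = 26.2/1.42 = 18.451 h.
Tank 1: C₁ = C_in(1 − e^(−t/τ₁)). Tank 2 (τ₁ ≠ τ₂): C₂ = C_in[1 − (τ₁ e^(−t/τ₁) − τ₂ e^(−t/τ₂))/(τ₁ − τ₂)].
At t = 44.3: e^(−t/τ₁) = 0.28490, e^(−t/τ₂) = 0.090628.
C₂ = 1.38·[1 − (35.282·0.28490 − 18.451·0.090628)/(16.831)] = 1.38·0.50213 = 0.69294 mg/L.

0.693 mg/L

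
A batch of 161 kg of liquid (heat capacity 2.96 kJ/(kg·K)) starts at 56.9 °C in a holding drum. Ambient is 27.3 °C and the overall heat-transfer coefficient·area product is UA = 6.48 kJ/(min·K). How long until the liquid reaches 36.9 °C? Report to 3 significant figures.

82.8 min

Lumped-capacitance energy balance: M c_p dT/dt = UA(T_amb − T).
τ = M c_p/UA = 73.543 min; T_ss = T_amb = 27.300 °C.
T(t) = T_ss + (T₀ − T_ss)e^(−t/τ); set T = 36.9:
t = −τ ln[(T − T_ss)/(T₀ − T_ss)] = −73.543 · ln(0.32432) = 82.810 min.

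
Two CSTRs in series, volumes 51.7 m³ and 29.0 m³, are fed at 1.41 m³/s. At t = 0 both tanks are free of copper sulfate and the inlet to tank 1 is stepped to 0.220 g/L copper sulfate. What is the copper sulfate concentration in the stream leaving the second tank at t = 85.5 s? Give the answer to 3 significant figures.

Species balance on tank i: dCᵢ/dt = (Cᵢ₋₁ − Cᵢ)/τᵢ with τᵢ = Vᵢ/Q.
τ₁ = 51.7/1.41 = 36.667 s; τ₂ = 29.0/1.41 = 20.567 s.
Solving the cascade with C₁(0)=C₂(0)=0 gives C₂(t) = C_in[1 − (τ₁ e^(−t/τ₁) − τ₂ e^(−t/τ₂))/(τ₁ − τ₂)].
At t = 85.5: e^(−t/τ₁) = 0.097119, e^(−t/τ₂) = 0.015653.
C₂ = 0.220·[1 − (36.667·0.097119 − 20.567·0.015653)/(16.099)] = 0.220·0.79881 = 0.17574 g/L.

0.176 g/L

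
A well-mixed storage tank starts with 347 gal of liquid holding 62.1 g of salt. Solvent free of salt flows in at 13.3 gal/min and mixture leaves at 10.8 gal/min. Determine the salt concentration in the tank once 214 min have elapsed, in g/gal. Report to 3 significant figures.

Total volume: dV/dt = Q_in − Q_out = 2.5000 gal/min, so V(t) = 347 + 2.5000 t and V(214) = 882.00 gal.
Species balance (pure solvent in): dm/dt = −Q_out · m/V(t).
Separate: dm/m = −Q_out dt/V(t) ⇒ ln(m/m₀) = −(Q_out/(Q_in−Q_out)) ln(V/V₀).
m = m₀ (V₀/V)^(Q_out/(Q_in−Q_out)) = 62.1 × (347/882.00)^(4.3200) = 1.1038 g.
C = m/V = 1.1038/882.00 = 0.0012515 g/gal.

0.00125 g/gal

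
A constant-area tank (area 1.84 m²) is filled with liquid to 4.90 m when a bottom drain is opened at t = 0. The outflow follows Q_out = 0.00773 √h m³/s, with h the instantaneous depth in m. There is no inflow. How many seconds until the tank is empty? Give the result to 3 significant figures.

1050 s

With no inflow, A dh/dt = −0.00773 √h.
∫ h^(−1/2) dh = −(0.00773/A) ∫ dt, giving 2√h = 2√h₀ − (0.00773/A) t.
Tank is empty when √h = 0: t_empty = 2A√h₀/0.00773.
t_empty = 2·1.84·√4.90/0.00773 = 3.6800·2.2136/0.00773 = 1053.8 s.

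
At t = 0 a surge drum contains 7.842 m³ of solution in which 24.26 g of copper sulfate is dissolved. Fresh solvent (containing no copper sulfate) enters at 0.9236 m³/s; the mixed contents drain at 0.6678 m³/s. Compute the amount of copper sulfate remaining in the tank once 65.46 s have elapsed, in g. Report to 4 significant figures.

Total volume: dV/dt = Q_in − Q_out = 0.255800 m³/s, so V(t) = 7.842 + 0.255800 t and V(65.46) = 24.5867 m³.
Solute balance: dm/dt = 0 − Q_out C = −Q_out m/V(t).
Separate: dm/m = −Q_out dt/V(t) ⇒ ln(m/m₀) = −(Q_out/(Q_in−Q_out)) ln(V/V₀).
m = m₀ (V₀/V)^(Q_out/(Q_in−Q_out)) = 24.26 × (7.842/24.5867)^(2.61063) = 1.22830 g.

1.228 g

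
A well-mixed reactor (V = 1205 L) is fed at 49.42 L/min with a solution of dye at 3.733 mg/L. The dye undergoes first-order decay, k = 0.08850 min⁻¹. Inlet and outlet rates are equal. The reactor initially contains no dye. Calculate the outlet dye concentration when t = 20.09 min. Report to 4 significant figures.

1.094 mg/L

Accumulation = in − out − consumed: V dC/dt = Q C_in − Q C − k V C.
This is linear with rate a = Q/V + k = 0.129512 min⁻¹.
C_ss = Q C_in/(Q + kV) = 1.18212 mg/L; C(t) = C_ss + (C₀ − C_ss) e^(−a t).
C(20.09) = 1.18212 + (-1.18212)·e^(−0.129512·20.09) = 1.18212 + (-1.18212)·0.0741322 = 1.09449 mg/L.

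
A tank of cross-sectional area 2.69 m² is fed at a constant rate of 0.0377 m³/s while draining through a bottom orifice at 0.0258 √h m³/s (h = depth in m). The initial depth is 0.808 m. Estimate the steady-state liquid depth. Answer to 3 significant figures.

Volume balance on the tank: A dh/dt = Q_in − 0.0258 √h. At steady state dh/dt = 0:
Q_in = 0.0258 √h_ss ⇒ √h_ss = 0.0377/0.0258 = 1.4612.
h_ss = 1.4612² = 2.1352 m. (Since h₀ = 0.808 m < h_ss, the level will rise toward this value.)

2.14 m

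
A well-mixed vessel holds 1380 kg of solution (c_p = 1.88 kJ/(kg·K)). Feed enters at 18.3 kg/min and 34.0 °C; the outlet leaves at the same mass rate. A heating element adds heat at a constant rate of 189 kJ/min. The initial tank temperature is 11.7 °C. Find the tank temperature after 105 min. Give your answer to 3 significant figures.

32.6 °C

M c_p dT/dt = ṁ c_p (T_in − T) + Q̇.
Rearrange: dT/dt = (T_ss − T)/τ with τ = M/ṁ = 75.410 min and T_ss = T_in + Q̇/(ṁ c_p) = 39.494 °C.
Solution: T(t) = T_ss + (T₀ − T_ss) e^(−t/τ).
T(105) = 39.494 + (-27.794)·e^(−105/75.410) = 39.494 + (-27.794)·0.24848 = 32.587 °C.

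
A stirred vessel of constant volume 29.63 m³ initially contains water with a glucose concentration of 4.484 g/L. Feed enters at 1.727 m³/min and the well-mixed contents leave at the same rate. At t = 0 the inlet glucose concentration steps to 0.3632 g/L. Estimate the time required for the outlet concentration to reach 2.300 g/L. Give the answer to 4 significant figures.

Species balance: V dC/dt = Q(C_in − C) ⇒ τ = V/Q = 17.1569 min.
C(t) = C_in + (C₀ − C_in) e^(−t/τ). Set C = 2.300 and solve for t:
e^(−t/τ) = (C − C_in)/(C₀ − C_in) = (2.300 − 0.3632)/(4.484 − 0.3632) = 0.470006
t = −τ ln(…) = 17.1569 × 0.755010 = 12.9536 min.

12.95 min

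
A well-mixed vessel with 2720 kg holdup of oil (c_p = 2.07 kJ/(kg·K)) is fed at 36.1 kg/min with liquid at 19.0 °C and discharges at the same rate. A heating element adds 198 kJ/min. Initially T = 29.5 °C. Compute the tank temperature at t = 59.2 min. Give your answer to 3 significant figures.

25.2 °C

Heat balance on the well-mixed liquid: M c_p dT/dt = ṁ c_p (T_in − T) + 198.
τ = M/ṁ = 75.346 min; T_ss = T_in + Q̇/(ṁ c_p) = 19.0 + 198/(36.1·2.07) = 21.650 °C.
Integrating: T(t) = T_ss + (T₀ − T_ss) e^(−t/τ).
T(59.2) = 21.650 + (7.8504)·e^(−59.2/75.346) = 21.650 + (7.8504)·0.45580 = 25.228 °C.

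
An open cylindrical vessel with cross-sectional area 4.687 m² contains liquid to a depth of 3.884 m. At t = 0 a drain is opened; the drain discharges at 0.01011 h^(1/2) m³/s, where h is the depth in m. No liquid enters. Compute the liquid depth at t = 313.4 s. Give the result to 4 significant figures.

2.666 m

With no inflow, A dh/dt = −0.01011 √h.
∫ h^(−1/2) dh = −(0.01011/A) ∫ dt, giving 2√h = 2√h₀ − (0.01011/A) t.
√h = √3.884 − 0.01011·313.4/(2·4.687) = 1.97079 − 0.338007 = 1.63278.
h = 1.63278² = 2.66597 m.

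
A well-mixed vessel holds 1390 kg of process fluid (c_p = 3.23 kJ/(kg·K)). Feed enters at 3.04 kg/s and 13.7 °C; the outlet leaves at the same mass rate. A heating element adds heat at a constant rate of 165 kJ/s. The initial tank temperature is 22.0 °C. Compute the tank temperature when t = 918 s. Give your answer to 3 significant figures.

M c_p dT/dt = ṁ c_p (T_in − T) + Q̇.
τ = M/ṁ = 457.24 s; T_ss = T_in + Q̇/(ṁ c_p) = 13.7 + 165/(3.04·3.23) = 30.504 °C.
This is linear first-order; T(t) = T_ss + (T₀ − T_ss) e^(−t/τ).
T(918) = 30.504 + (-8.5038)·e^(−918/457.24) = 30.504 + (-8.5038)·0.13430 = 29.362 °C.

29.4 °C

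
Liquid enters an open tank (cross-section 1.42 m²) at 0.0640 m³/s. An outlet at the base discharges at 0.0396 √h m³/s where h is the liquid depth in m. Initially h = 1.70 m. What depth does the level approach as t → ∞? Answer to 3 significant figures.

Level balance: A dh/dt = 0.0640 − 0.0396 √h. Setting dh/dt = 0:
Q_in = 0.0396 √h_ss ⇒ √h_ss = 0.0640/0.0396 = 1.6162.
h_ss = 1.6162² = 2.6120 m. (Since h₀ = 1.70 m < h_ss, the level will rise toward this value.)

2.61 m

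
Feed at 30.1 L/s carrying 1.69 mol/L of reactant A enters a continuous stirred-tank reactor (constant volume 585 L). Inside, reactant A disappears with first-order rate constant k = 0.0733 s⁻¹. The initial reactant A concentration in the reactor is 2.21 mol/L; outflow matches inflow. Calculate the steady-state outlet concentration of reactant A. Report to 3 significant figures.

0.697 mol/L

Species balance: V dC/dt = Q C_in − Q C − k V C.
At steady state: 0 = Q C_in − (Q + kV) C_ss, so C_ss = Q C_in/(Q + kV).
C_ss = 30.1·1.69/(30.1 + 0.0733·585) = 50.869/72.981 = 0.69702 mol/L.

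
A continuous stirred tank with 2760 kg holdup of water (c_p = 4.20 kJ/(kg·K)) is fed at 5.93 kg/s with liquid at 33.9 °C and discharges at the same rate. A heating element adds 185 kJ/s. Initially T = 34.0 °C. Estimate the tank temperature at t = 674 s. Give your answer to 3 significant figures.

39.6 °C

Heat balance on the well-mixed liquid: M c_p dT/dt = ṁ c_p (T_in − T) + 185.
τ = M/ṁ = 465.43 s; T_ss = T_in + Q̇/(ṁ c_p) = 33.9 + 185/(5.93·4.20) = 41.328 °C.
This is linear first-order; T(t) = T_ss + (T₀ − T_ss) e^(−t/τ).
T(674) = 41.328 + (-7.3279)·e^(−674/465.43) = 41.328 + (-7.3279)·0.23501 = 39.606 °C.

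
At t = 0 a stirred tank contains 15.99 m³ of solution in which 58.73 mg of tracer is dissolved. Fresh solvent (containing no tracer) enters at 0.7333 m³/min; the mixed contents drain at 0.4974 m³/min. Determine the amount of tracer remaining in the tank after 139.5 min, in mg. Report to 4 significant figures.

Total volume: dV/dt = Q_in − Q_out = 0.235900 m³/min, so V(t) = 15.99 + 0.235900 t and V(139.5) = 48.8980 m³.
Species balance (pure solvent in): dm/dt = −Q_out · m/V(t).
Separate: dm/m = −Q_out dt/V(t) ⇒ ln(m/m₀) = −(Q_out/(Q_in−Q_out)) ln(V/V₀).
m = m₀ (V₀/V)^(Q_out/(Q_in−Q_out)) = 58.73 × (15.99/48.8980)^(2.10852) = 5.56280 mg.

5.563 mg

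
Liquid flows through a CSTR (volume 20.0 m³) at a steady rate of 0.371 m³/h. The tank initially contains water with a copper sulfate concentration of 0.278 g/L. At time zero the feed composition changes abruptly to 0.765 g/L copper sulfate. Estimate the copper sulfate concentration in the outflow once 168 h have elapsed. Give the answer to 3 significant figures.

Accumulation = in − out for the solute gives V dC/dt = Q(C_in − C).
Time constant τ = V/Q = 20.0/0.371 = 53.908 h.
Solution: C(t) = C_in + (C₀ − C_in) e^(−t/τ).
C(168) = 0.765 + (0.278 − 0.765)·e^(−168/53.908) = 0.765 + (-0.48700)·0.044316 = 0.74342 g/L.

0.743 g/L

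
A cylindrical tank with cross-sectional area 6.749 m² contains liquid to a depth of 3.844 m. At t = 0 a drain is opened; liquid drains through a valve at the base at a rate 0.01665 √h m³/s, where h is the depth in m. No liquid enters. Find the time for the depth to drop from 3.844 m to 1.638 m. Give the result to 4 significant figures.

551.9 s

A dh/dt = −Q_out = −0.01665 √h.
This is separable: 2 d(√h)/dt = −0.01665/A, so √h = √h₀ − (0.01665/(2A)) t.
t = 2A(√h₀ − √h)/0.01665 = 2·6.749·(√3.844 − √1.638)/0.01665
  = 13.4980 × (1.96061 − 1.27984) / 0.01665 = 551.893 s.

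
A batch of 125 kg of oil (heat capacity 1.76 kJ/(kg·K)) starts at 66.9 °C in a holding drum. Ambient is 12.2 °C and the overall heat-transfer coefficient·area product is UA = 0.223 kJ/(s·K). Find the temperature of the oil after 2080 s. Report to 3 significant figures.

18.8 °C

Energy balance: M c_p dT/dt = −UA(T − T_amb).
dT/dt = (T_ss − T)/τ with T_ss = T_amb = 12.200 °C, τ = M c_p/UA = 125·1.76/0.223 = 986.55 s.
T approaches T_ss exponentially: T(t) = T_ss + (T₀ − T_ss) e^(−t/τ).
T(2080) = 12.200 + (54.700)·0.12144 = 18.843 °C.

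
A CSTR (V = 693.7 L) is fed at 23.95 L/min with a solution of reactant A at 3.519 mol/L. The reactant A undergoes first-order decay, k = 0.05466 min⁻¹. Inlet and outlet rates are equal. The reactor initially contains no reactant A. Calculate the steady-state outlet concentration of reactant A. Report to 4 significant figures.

Species balance: V dC/dt = Q C_in − Q C − k V C.
Steady state (dC/dt = 0): C_ss = Q C_in/(Q + kV) = C_in/(1 + kV/Q).
C_ss = 23.95·3.519/(23.95 + 0.05466·693.7) = 84.2801/61.8676 = 1.36226 mol/L.

1.362 mol/L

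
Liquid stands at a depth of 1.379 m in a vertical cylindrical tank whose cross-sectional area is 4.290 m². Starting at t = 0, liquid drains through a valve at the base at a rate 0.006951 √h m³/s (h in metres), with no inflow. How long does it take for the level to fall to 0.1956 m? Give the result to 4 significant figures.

A dh/dt = −Q_out = −0.006951 √h.
This is separable: 2 d(√h)/dt = −0.006951/A, so √h = √h₀ − (0.006951/(2A)) t.
t = 2A(√h₀ − √h)/0.006951 = 2·4.290·(√1.379 − √0.1956)/0.006951
  = 8.58000 × (1.17431 − 0.442267) / 0.006951 = 903.599 s.

903.6 s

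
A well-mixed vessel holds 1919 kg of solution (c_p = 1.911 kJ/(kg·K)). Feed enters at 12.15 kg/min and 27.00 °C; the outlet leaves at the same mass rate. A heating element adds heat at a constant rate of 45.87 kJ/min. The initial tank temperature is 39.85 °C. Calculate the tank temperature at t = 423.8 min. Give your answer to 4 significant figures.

29.72 °C

M c_p dT/dt = ṁ c_p (T_in − T) + Q̇.
Rearrange: dT/dt = (T_ss − T)/τ with τ = M/ṁ = 157.942 min and T_ss = T_in + Q̇/(ṁ c_p) = 28.9756 °C.
Solution: T(t) = T_ss + (T₀ − T_ss) e^(−t/τ).
T(423.8) = 28.9756 + (10.8744)·e^(−423.8/157.942) = 28.9756 + (10.8744)·0.0683402 = 29.7187 °C.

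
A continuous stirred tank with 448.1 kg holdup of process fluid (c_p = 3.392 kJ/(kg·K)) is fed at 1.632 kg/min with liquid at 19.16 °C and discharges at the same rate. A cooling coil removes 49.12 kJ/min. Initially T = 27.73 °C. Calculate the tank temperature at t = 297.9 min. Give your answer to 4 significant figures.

M c_p dT/dt = ṁ c_p (T_in − T) − Q̇.
τ = M/ṁ = 274.571 min; T_ss = T_in − Q̇/(ṁ c_p) = 19.16 − 49.12/(1.632·3.392) = 10.2868 °C.
This is linear first-order; T(t) = T_ss + (T₀ − T_ss) e^(−t/τ).
T(297.9) = 10.2868 + (17.4432)·e^(−297.9/274.571) = 10.2868 + (17.4432)·0.337914 = 16.1811 °C.

16.18 °C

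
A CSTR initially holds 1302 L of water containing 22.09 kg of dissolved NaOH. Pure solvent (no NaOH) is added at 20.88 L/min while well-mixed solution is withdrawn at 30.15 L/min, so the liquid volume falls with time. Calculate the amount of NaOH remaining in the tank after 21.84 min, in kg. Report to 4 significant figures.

12.75 kg

Let m(t) be the amount of NaOH. Volume: V(t) = V₀ + (Q_in − Q_out) t = 1302 − 9.27000 t; V(21.84) = 1099.54 L.
Solute balance: dm/dt = 0 − Q_out C = −Q_out m/V(t).
dm/m = −Q_out dt/(V₀ − 9.27000 t); integrating gives ln(m/m₀) = −(Q_out/(Q_in−Q_out)) ln(V/V₀).
m = m₀ (V₀/V)^(Q_out/(Q_in−Q_out)) = 22.09 × (1302/1099.54)^(-3.25243) = 12.7489 kg.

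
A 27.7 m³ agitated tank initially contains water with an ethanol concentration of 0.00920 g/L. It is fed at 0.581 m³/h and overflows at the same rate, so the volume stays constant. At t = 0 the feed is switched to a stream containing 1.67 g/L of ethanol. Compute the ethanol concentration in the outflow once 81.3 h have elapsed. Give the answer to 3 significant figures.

1.37 g/L

Accumulation = in − out for the solute gives V dC/dt = Q(C_in − C).
Rewrite as dC/dt + C/τ = C_in/τ, τ = V/Q = 47.676 h.
Solution: C(t) = C_in + (C₀ − C_in) e^(−t/τ).
C(81.3) = 1.67 + (0.00920 − 1.67)·e^(−81.3/47.676) = 1.67 + (-1.6608)·0.18173 = 1.3682 g/L.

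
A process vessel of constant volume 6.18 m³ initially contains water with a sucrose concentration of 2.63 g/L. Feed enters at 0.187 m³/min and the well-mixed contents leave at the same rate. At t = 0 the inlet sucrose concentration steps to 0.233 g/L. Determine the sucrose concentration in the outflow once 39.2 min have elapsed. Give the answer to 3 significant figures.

Transient balance on the dissolved component: V dC/dt = Q(C_in − C).
Time constant τ = V/Q = 6.18/0.187 = 33.048 min.
Solution: C(t) = C_in + (C₀ − C_in) e^(−t/τ).
C(39.2) = 0.233 + (2.63 − 0.233)·e^(−39.2/33.048) = 0.233 + (2.3970)·0.30540 = 0.96503 g/L.

0.965 g/L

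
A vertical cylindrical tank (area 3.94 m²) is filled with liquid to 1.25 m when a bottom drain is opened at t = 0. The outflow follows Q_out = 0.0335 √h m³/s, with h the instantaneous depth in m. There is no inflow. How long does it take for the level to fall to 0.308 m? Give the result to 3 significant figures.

132 s

A dh/dt = −Q_out = −0.0335 √h.
Separate and integrate: 2(√h − √h₀) = −(0.0335/A) t.
t = 2A(√h₀ − √h)/0.0335 = 2·3.94·(√1.25 − √0.308)/0.0335
  = 7.8800 × (1.1180 − 0.55498) / 0.0335 = 132.44 s.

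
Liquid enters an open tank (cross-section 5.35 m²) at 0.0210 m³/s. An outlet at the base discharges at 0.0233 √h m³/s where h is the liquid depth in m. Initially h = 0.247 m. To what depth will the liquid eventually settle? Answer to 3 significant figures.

0.812 m

A dh/dt = Q_in − 0.0233 √h. Steady state requires inflow = outflow:
Q_in = 0.0233 √h_ss ⇒ √h_ss = 0.0210/0.0233 = 0.90129.
h_ss = 0.90129² = 0.81232 m. (Since h₀ = 0.247 m < h_ss, the level will rise toward this value.)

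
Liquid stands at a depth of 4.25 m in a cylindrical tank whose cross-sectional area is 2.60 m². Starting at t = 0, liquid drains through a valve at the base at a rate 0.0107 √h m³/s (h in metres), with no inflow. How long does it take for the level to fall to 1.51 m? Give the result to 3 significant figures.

405 s

Unsteady balance on liquid volume: A dh/dt = −0.0107 √h.
Separate and integrate: 2(√h − √h₀) = −(0.0107/A) t.
t = 2A(√h₀ − √h)/0.0107 = 2·2.60·(√4.25 − √1.51)/0.0107
  = 5.2000 × (2.0616 − 1.2288) / 0.0107 = 404.69 s.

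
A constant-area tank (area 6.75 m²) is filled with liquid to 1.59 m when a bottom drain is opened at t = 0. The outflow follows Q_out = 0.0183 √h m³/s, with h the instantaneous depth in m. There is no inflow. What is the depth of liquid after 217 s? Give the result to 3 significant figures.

A dh/dt = −Q_out = −0.0183 √h.
This is separable: 2 d(√h)/dt = −0.0183/A, so √h = √h₀ − (0.0183/(2A)) t.
√h = √1.59 − 0.0183·217/(2·6.75) = 1.2610 − 0.29416 = 0.96680.
h = 0.96680² = 0.93470 m.

0.935 m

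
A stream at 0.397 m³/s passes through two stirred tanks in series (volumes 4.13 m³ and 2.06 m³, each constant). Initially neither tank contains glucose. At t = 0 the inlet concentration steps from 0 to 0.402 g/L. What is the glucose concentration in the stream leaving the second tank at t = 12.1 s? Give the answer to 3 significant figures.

0.190 g/L

Each tank obeys Vᵢ dCᵢ/dt = Q(Cᵢ₋₁ − Cᵢ), so τᵢ = Vᵢ/Q.
τ₁ = 4.13/0.397 = 10.403 s; τ₂ = 2.06/0.397 = 5.1889 s.
Tank 1: C₁ = C_in(1 − e^(−t/τ₁)). Tank 2 (τ₁ ≠ τ₂): C₂ = C_in[1 − (τ₁ e^(−t/τ₁) − τ₂ e^(−t/τ₂))/(τ₁ − τ₂)].
At t = 12.1: e^(−t/τ₁) = 0.31251, e^(−t/τ₂) = 0.097112.
C₂ = 0.402·[1 − (10.403·0.31251 − 5.1889·0.097112)/(5.2141)] = 0.402·0.47314 = 0.19020 g/L.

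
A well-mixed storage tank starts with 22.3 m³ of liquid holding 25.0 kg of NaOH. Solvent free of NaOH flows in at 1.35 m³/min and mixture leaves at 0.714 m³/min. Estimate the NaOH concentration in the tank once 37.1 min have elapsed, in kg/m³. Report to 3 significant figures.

0.242 kg/m³

Total volume: dV/dt = Q_in − Q_out = 0.63600 m³/min, so V(t) = 22.3 + 0.63600 t and V(37.1) = 45.896 m³.
Solute balance: dm/dt = 0 − Q_out C = −Q_out m/V(t).
dm/m = −Q_out dt/(V₀ + 0.63600 t); integrating gives ln(m/m₀) = −(Q_out/(Q_in−Q_out)) ln(V/V₀).
m = m₀ (V₀/V)^(Q_out/(Q_in−Q_out)) = 25.0 × (22.3/45.896)^(1.1226) = 11.118 kg.
C = m/V = 11.118/45.896 = 0.24225 kg/m³.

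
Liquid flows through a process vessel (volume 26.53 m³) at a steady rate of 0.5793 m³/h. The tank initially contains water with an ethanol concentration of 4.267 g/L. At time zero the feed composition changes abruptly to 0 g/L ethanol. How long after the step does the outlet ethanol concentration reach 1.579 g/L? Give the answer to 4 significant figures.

45.53 h

Species balance: V dC/dt = Q(C_in − C) ⇒ τ = V/Q = 45.7967 h.
C(t) = C_in + (C₀ − C_in) e^(−t/τ). Set C = 1.579 and solve for t:
e^(−t/τ) = (C − C_in)/(C₀ − C_in) = (1.579 − 0)/(4.267 − 0) = 0.370049
t = −τ ln(…) = 45.7967 × 0.994119 = 45.5273 h.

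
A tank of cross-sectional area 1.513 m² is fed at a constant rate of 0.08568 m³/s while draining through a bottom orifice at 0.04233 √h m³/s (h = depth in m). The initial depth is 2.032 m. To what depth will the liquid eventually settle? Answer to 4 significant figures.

4.097 m

Volume balance on the tank: A dh/dt = Q_in − 0.04233 √h. At steady state dh/dt = 0:
Q_in = 0.04233 √h_ss ⇒ √h_ss = 0.08568/0.04233 = 2.02410.
h_ss = 2.02410² = 4.09697 m. (Since h₀ = 2.032 m < h_ss, the level will rise toward this value.)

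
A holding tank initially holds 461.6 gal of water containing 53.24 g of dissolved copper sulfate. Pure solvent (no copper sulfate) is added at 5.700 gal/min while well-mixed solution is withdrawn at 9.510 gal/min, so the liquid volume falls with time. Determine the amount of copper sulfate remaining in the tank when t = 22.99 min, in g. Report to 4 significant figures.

Total volume: dV/dt = Q_in − Q_out = -3.81000 gal/min, so V(t) = 461.6 − 3.81000 t and V(22.99) = 374.008 gal.
Species balance (pure solvent in): dm/dt = −Q_out · m/V(t).
dm/m = −Q_out dt/(V₀ − 3.81000 t); integrating gives ln(m/m₀) = −(Q_out/(Q_in−Q_out)) ln(V/V₀).
m = m₀ (V₀/V)^(Q_out/(Q_in−Q_out)) = 53.24 × (461.6/374.008)^(-2.49606) = 31.4873 g.

31.49 g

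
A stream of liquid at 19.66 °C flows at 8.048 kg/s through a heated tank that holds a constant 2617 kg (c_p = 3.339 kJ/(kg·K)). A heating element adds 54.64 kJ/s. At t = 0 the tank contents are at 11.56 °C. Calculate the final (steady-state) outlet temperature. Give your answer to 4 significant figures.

M c_p dT/dt = ṁ c_p (T_in − T) + Q̇.
At steady state dT/dt = 0 ⇒ T_ss = T_in + Q̇/(ṁ c_p) = 19.66 + 54.64/(8.048·3.339) = 21.6933 °C.

21.69 °C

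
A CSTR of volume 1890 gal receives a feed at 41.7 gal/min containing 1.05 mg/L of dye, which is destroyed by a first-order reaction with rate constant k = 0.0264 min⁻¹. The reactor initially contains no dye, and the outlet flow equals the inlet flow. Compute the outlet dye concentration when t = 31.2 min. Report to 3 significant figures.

0.373 mg/L

V dC/dt = Q(C_in − C) − k V C.
This is linear with rate a = Q/V + k = 0.048463 min⁻¹.
C_ss = Q C_in/(Q + kV) = 0.47802 mg/L; C(t) = C_ss + (C₀ − C_ss) e^(−a t).
C(31.2) = 0.47802 + (-0.47802)·e^(−0.048463·31.2) = 0.47802 + (-0.47802)·0.22046 = 0.37264 mg/L.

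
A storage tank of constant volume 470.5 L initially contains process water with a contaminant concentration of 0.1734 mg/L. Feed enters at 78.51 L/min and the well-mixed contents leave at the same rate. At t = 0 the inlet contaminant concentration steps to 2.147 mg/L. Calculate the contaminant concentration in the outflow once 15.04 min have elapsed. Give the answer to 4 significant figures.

1.987 mg/L

Mass balance on the solute (V constant): V dC/dt = Q(C_in − C).
Rewrite as dC/dt + C/τ = C_in/τ, τ = V/Q = 5.99287 min.
Integrating: C(t) = C_in + (C₀ − C_in) e^(−t/τ).
C(15.04) = 2.147 + (0.1734 − 2.147)·e^(−15.04/5.99287) = 2.147 + (-1.97360)·0.0812967 = 1.98655 mg/L.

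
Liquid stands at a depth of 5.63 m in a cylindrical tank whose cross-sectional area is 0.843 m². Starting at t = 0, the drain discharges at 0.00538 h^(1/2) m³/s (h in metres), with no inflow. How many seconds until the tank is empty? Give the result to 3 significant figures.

Volume balance on the tank: A dh/dt = −0.00538 √h.
∫ h^(−1/2) dh = −(0.00538/A) ∫ dt, giving 2√h = 2√h₀ − (0.00538/A) t.
Tank is empty when √h = 0: t_empty = 2A√h₀/0.00538.
t_empty = 2·0.843·√5.63/0.00538 = 1.6860·2.3728/0.00538 = 743.58 s.

744 s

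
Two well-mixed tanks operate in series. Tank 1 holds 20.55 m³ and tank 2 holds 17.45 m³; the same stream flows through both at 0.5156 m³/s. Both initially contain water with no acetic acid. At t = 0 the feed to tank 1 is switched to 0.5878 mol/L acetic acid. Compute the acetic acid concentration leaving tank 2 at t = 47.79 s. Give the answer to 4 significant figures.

0.2192 mol/L

Time constants: τᵢ = Vᵢ/Q for each well-mixed tank.
τ₁ = 20.55/0.5156 = 39.8565 s; τ₂ = 17.45/0.5156 = 33.8441 s.
Tank 1: C₁ = C_in(1 − e^(−t/τ₁)). Tank 2 (τ₁ ≠ τ₂): C₂ = C_in[1 − (τ₁ e^(−t/τ₁) − τ₂ e^(−t/τ₂))/(τ₁ − τ₂)].
At t = 47.79: e^(−t/τ₁) = 0.301480, e^(−t/τ₂) = 0.243640.
C₂ = 0.5878·[1 − (39.8565·0.301480 − 33.8441·0.243640)/(6.01241)] = 0.5878·0.372937 = 0.219212 mol/L.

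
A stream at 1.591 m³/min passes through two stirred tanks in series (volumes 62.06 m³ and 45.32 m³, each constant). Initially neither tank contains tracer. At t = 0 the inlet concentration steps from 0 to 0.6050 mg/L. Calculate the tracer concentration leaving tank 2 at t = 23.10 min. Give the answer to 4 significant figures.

0.09238 mg/L

Each tank obeys Vᵢ dCᵢ/dt = Q(Cᵢ₋₁ − Cᵢ), so τᵢ = Vᵢ/Q.
τ₁ = 62.06/1.591 = 39.0069 min; τ₂ = 45.32/1.591 = 28.4852 min.
Solving the cascade with C₁(0)=C₂(0)=0 gives C₂(t) = C_in[1 − (τ₁ e^(−t/τ₁) − τ₂ e^(−t/τ₂))/(τ₁ − τ₂)].
At t = 23.10: e^(−t/τ₁) = 0.553108, e^(−t/τ₂) = 0.444437.
C₂ = 0.6050·[1 − (39.0069·0.553108 − 28.4852·0.444437)/(10.5217)] = 0.6050·0.152690 = 0.0923776 mg/L.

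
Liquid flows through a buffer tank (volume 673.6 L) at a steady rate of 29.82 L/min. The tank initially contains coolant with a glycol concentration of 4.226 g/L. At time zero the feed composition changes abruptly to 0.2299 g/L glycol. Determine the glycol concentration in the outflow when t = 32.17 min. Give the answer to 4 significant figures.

1.192 g/L

Species balance on the tank: V dC/dt = Q(C_in − C).
Rewrite as dC/dt + C/τ = C_in/τ, τ = V/Q = 22.5889 min.
C approaches C_in exponentially: C(t) = C_in + (C₀ − C_in) e^(−t/τ).
C(32.17) = 0.2299 + (4.226 − 0.2299)·e^(−32.17/22.5889) = 0.2299 + (3.99610)·0.240712 = 1.19181 g/L.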